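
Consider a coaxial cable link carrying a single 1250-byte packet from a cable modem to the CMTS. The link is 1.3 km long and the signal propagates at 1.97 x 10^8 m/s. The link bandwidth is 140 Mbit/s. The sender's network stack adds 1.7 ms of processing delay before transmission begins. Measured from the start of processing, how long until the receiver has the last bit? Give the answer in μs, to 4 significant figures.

1778 μs

L = 1250 × 8 = 10000 bits.
Transmission delay = L/R = 10000 / 140000000 = 71.4286 μs.
Propagation delay = d/s = 1300 m / 197000000 m/s = 6.59898 μs.
Plus processing delay 1.7 ms = 1700 μs.
Total = 1778 μs.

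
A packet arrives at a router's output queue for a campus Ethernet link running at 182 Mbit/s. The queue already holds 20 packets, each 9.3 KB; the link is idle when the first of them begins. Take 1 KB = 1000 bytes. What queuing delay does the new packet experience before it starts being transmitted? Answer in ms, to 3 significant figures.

Each queued packet: L/R = 74400/182000000 = 0.408791 ms.
20 queued → 8.17582 ms.
Queuing delay = 8.18 ms.

8.18 ms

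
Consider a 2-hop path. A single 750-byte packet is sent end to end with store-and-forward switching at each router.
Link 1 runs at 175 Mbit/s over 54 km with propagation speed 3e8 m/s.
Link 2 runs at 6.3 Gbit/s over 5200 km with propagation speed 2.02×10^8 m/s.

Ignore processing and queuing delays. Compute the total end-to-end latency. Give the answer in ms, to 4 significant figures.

L = 750 × 8 = 6000 bits.
Transmission delays (L/R per hop): 0.0342857, 0.000952381 ms; sum = 0.0352381 ms.
Propagation delays (d/s per hop): 0.18, 25.7426 ms; sum = 25.9226 ms.
End-to-end = 25.96 ms.

25.96 ms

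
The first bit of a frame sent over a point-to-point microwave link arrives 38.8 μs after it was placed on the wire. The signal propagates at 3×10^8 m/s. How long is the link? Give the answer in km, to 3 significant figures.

11.6 km

d = s × t_prop = 300000000 × 3.88e-05 = 11.6 km.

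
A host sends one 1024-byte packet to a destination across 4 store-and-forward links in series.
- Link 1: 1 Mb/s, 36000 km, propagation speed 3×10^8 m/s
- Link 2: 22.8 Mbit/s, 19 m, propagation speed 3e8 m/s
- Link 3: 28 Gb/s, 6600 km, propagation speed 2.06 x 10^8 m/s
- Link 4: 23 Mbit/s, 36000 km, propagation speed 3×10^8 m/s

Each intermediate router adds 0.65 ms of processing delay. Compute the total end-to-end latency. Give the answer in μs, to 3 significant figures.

283000 μs

L = 1024 × 8 = 8192 bits.
Transmission delays (L/R per hop): 8192, 359.298, 0.292571, 356.174 μs; sum = 8907.76 μs.
Propagation delays (d/s per hop): 120000, 0.0633333, 32038.8, 120000 μs; sum = 272039 μs.
Processing at 3 router(s): 3 × 0.65 ms = 1950 μs.
End-to-end = 283000 μs.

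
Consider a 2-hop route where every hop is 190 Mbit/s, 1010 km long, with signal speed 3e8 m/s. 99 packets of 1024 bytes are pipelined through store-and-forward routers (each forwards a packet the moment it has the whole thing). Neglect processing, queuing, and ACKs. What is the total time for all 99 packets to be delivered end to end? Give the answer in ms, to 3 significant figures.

Per-hop transmission t_tx = L/R = 8192/190000000 = 0.0431158 ms.
Per-hop propagation t_prop = 1010000/300000000 = 3.36667 ms.
Pipeline fill: first packet needs 2·t_tx to clear all hops; remaining 98 packets each add one t_tx.
Total = (2+99-1)·t_tx + 2·t_prop = 100·0.0431158 + 2·3.36667 = 11.0 ms.

11.0 ms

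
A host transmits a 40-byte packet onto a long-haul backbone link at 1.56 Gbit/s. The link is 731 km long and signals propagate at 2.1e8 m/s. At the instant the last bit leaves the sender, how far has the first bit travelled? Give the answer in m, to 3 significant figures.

t_tx = L/R = 320/1560000000 = 2.05128e-07 s.
Distance = s × t_tx = 210000000 × 2.05128e-07 = 43.1 m.

43.1 m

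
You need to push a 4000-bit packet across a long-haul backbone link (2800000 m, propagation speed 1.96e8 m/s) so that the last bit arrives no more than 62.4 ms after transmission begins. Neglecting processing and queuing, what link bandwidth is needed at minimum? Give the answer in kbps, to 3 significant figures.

Propagation delay = 2800000 / 196000000 = 14.2857 ms.
Transmission budget = 62.4 − 14.2857 = 48.1143 ms.
R ≥ L / t_tx = 4000 bits / 0.0481143 s = 83.1 kbps.

83.1 kbps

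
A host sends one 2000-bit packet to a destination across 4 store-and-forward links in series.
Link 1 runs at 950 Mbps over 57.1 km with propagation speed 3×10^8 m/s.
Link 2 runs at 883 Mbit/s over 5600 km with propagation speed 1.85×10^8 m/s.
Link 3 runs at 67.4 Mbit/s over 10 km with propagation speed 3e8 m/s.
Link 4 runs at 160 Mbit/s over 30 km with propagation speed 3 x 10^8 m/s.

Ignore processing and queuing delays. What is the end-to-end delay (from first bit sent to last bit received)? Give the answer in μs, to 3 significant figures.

Transmission delays (L/R per hop): 2.10526, 2.26501, 29.6736, 12.5 μs; sum = 46.5439 μs.
Propagation delays (d/s per hop): 190.333, 30270.3, 33.3333, 100 μs; sum = 30593.9 μs.
End-to-end = 30600 μs.

30600 μs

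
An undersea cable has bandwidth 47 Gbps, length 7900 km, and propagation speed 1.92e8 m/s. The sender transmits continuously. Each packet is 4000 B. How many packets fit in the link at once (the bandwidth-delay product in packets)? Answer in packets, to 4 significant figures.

Propagation delay = 7900000 / 192000000 = 0.0411458 s.
BDP = R × t_prop = 47000000000 × 0.0411458 = 1933850000 bits.
In packets of 32000 bits: 60430 packets.

60430 packets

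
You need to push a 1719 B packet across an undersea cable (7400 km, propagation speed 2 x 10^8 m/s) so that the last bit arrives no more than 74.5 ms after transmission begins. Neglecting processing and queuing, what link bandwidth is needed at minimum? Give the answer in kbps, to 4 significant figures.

366.7 kbps

L = 13752 bits.
Propagation delay = 7400000 / 200000000 = 37 ms.
Transmission budget = 74.5 − 37 = 37.5 ms.
R ≥ L / t_tx = 13752 bits / 0.0375 s = 366.7 kbps.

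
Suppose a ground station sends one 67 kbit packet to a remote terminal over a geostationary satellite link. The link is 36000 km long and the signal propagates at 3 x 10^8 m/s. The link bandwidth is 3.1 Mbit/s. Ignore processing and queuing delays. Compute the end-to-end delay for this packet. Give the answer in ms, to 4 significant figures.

141.6 ms

L = 67000 bits.
Transmission delay = L/R = 67000 / 3100000 = 21.6129 ms.
Propagation delay = d/s = 36000000 m / 300000000 m/s = 120 ms.
Total = 141.6 ms.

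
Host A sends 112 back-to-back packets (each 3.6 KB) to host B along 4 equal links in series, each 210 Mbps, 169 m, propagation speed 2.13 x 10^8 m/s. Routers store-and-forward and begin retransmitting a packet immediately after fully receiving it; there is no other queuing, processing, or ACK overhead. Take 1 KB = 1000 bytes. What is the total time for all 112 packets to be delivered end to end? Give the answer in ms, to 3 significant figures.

Per-hop transmission t_tx = L/R = 28800/210000000 = 0.137143 ms.
Per-hop propagation t_prop = 169/213000000 = 0.000793427 ms.
Pipeline fill: first packet needs 4·t_tx to clear all hops; remaining 111 packets each add one t_tx.
Total = (4+112-1)·t_tx + 4·t_prop = 115·0.137143 + 4·0.000793427 = 15.8 ms.

15.8 ms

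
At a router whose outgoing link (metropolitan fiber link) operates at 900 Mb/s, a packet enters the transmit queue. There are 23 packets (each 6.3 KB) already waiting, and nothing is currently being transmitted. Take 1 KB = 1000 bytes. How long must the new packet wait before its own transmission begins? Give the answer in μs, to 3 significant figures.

1290 μs

Each queued packet: L/R = 50400/900000000 = 56 μs.
23 queued → 1288 μs.
Queuing delay = 1290 μs.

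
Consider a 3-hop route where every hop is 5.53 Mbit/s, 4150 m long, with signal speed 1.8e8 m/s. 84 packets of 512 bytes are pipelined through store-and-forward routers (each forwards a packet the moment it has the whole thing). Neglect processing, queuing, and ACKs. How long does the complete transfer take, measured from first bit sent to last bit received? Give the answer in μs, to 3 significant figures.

Per-hop transmission t_tx = L/R = 4096/5530000 = 740.687 μs.
Per-hop propagation t_prop = 4150/180000000 = 23.0556 μs.
Pipeline fill: first packet needs 3·t_tx to clear all hops; remaining 83 packets each add one t_tx.
Total = (3+84-1)·t_tx + 3·t_prop = 86·740.687 + 3·23.0556 = 63800 μs.

63800 μs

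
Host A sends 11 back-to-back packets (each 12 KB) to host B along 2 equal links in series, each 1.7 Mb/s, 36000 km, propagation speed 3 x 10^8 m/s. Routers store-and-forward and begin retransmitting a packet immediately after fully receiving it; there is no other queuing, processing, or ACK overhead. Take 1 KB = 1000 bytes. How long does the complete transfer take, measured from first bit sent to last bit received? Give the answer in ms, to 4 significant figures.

917.6 ms

Per-hop transmission t_tx = L/R = 96000/1700000 = 56.4706 ms.
Per-hop propagation t_prop = 36000000/300000000 = 120 ms.
Pipeline fill: first packet needs 2·t_tx to clear all hops; remaining 10 packets each add one t_tx.
Total = (2+11-1)·t_tx + 2·t_prop = 12·56.4706 + 2·120 = 917.6 ms.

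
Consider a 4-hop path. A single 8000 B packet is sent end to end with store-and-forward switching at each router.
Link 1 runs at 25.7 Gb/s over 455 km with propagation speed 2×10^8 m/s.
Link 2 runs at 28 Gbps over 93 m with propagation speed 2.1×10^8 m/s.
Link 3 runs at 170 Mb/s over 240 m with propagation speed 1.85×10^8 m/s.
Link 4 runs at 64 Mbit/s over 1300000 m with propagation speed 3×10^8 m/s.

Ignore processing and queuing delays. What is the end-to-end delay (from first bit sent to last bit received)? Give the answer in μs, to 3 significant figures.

L = 8000 × 8 = 64000 bits.
Transmission delays (L/R per hop): 2.49027, 2.28571, 376.471, 1000 μs; sum = 1381.25 μs.
Propagation delays (d/s per hop): 2275, 0.442857, 1.2973, 4333.33 μs; sum = 6610.07 μs.
End-to-end = 7990 μs.

7990 μs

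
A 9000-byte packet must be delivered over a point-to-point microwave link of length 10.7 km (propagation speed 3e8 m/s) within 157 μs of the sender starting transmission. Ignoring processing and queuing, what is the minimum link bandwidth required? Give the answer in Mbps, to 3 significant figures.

L = 72000 bits.
Propagation delay = 10700 / 300000000 = 35.6667 μs.
Transmission budget = 157 − 35.6667 = 121.333 μs.
R ≥ L / t_tx = 72000 bits / 0.000121333 s = 593 Mbps.

593 Mbps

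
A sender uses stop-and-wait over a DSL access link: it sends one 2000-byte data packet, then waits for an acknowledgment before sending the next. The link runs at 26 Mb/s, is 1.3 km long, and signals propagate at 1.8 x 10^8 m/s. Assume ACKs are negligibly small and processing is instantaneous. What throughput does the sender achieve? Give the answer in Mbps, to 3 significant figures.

t_tx = L/R = 16000/26000000 = 0.000615385 s.
t_prop = 1300/180000000 = 7.22222e-06 s; RTT = 1.44444e-05 s.
Cycle = t_tx + RTT = 0.000629829 s.
Throughput = L / cycle = 16000 / 0.000629829 = 25.4 Mbps.

25.4 Mbps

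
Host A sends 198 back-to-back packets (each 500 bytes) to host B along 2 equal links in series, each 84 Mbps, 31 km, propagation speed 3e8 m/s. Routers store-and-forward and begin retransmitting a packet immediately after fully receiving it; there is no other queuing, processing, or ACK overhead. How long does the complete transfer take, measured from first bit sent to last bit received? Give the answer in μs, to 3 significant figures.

Per-hop transmission t_tx = L/R = 4000/84000000 = 47.619 μs.
Per-hop propagation t_prop = 31000/300000000 = 103.333 μs.
Pipeline fill: first packet needs 2·t_tx to clear all hops; remaining 197 packets each add one t_tx.
Total = (2+198-1)·t_tx + 2·t_prop = 199·47.619 + 2·103.333 = 9680 μs.

9680 μs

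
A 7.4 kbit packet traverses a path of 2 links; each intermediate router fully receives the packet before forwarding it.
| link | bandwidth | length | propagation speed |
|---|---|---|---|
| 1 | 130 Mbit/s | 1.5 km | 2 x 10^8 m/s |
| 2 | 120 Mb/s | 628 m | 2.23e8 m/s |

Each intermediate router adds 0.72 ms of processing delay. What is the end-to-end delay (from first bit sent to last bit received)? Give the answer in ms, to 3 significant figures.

0.849 ms

L = 7400 bits.
Transmission delays (L/R per hop): 0.0569231, 0.0616667 ms; sum = 0.11859 ms.
Propagation delays (d/s per hop): 0.0075, 0.00281614 ms; sum = 0.0103161 ms.
Processing at 1 router(s): 1 × 0.72 ms = 0.72 ms.
End-to-end = 0.849 ms.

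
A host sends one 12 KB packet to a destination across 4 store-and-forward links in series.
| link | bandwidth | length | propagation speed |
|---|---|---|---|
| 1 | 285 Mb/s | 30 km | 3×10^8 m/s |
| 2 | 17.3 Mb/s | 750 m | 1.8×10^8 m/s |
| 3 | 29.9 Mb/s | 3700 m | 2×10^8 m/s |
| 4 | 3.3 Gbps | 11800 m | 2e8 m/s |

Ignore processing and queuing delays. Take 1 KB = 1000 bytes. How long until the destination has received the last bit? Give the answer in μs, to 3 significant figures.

L = 96000 bits.
Transmission delays (L/R per hop): 336.842, 5549.13, 3210.7, 29.0909 μs; sum = 9125.77 μs.
Propagation delays (d/s per hop): 100, 4.16667, 18.5, 59 μs; sum = 181.667 μs.
End-to-end = 9310 μs.

9310 μs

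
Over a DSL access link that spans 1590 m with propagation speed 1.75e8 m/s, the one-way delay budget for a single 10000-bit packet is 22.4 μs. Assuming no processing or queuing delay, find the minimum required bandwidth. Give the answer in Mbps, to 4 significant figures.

751.1 Mbps

Propagation delay = 1590 / 175000000 = 9.08571 μs.
Transmission budget = 22.4 − 9.08571 = 13.3143 μs.
R ≥ L / t_tx = 10000 bits / 1.33143e-05 s = 751.1 Mbps.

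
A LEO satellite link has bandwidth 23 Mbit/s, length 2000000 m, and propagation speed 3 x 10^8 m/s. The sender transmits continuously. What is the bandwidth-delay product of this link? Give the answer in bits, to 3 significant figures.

153000 bits

Propagation delay = 2000000 / 300000000 = 0.00666667 s.
BDP = R × t_prop = 23000000 × 0.00666667 = 153333 bits.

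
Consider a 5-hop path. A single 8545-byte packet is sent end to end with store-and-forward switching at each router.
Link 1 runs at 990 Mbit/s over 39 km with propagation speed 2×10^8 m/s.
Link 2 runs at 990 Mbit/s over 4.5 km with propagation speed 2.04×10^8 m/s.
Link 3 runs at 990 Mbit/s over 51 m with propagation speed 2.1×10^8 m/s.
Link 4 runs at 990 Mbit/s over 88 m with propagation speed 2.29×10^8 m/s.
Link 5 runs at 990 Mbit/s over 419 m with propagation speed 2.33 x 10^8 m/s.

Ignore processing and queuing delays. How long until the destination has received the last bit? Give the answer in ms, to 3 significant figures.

L = 8545 × 8 = 68360 bits.
Transmission delay per hop = L/R = 68360/990000000 = 0.0690505 ms; 5 hops → 0.345253 ms.
Propagation delays (d/s per hop): 0.195, 0.0220588, 0.000242857, 0.000384279, 0.00179828 ms; sum = 0.219484 ms.
End-to-end = 0.565 ms.

0.565 ms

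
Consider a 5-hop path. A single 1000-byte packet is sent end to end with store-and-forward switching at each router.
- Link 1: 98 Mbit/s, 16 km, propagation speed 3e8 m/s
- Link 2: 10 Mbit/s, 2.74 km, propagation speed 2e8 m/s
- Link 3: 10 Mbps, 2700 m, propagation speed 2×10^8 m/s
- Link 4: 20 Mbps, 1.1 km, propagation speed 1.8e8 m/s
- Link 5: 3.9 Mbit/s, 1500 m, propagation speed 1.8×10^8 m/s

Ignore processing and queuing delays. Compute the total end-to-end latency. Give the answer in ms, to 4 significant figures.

L = 1000 × 8 = 8000 bits.
Transmission delays (L/R per hop): 0.0816327, 0.8, 0.8, 0.4, 2.05128 ms; sum = 4.13291 ms.
Propagation delays (d/s per hop): 0.0533333, 0.0137, 0.0135, 0.00611111, 0.00833333 ms; sum = 0.0949778 ms.
End-to-end = 4.228 ms.

4.228 ms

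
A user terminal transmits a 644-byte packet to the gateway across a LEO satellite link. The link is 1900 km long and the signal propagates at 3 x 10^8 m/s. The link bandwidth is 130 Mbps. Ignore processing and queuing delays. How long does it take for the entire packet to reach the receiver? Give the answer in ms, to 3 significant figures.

L = 644 × 8 = 5152 bits.
Transmission delay = L/R = 5152 / 130000000 = 0.0396308 ms.
Propagation delay = d/s = 1900000 m / 300000000 m/s = 6.33333 ms.
Total = 6.37 ms.

6.37 ms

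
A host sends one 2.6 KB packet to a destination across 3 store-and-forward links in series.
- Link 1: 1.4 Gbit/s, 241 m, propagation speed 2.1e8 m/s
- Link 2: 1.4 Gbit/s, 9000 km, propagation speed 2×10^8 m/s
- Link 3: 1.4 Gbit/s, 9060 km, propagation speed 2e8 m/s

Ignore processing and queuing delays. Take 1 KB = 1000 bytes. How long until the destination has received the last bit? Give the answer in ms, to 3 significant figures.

L = 20800 bits.
Transmission delay per hop = L/R = 20800/1400000000 = 0.0148571 ms; 3 hops → 0.0445714 ms.
Propagation delays (d/s per hop): 0.00114762, 45, 45.3 ms; sum = 90.3011 ms.
End-to-end = 90.3 ms.

90.3 ms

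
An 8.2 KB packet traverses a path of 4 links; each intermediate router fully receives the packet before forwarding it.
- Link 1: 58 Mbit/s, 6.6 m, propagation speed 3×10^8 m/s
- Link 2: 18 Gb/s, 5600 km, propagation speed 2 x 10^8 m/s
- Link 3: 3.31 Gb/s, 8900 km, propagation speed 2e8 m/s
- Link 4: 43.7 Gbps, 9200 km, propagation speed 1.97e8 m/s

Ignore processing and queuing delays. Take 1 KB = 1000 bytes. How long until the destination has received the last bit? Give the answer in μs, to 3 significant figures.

L = 65600 bits.
Transmission delays (L/R per hop): 1131.03, 3.64444, 19.8187, 1.50114 μs; sum = 1156 μs.
Propagation delays (d/s per hop): 0.022, 28000, 44500, 46700.5 μs; sum = 119201 μs.
End-to-end = 120000 μs.

120000 μs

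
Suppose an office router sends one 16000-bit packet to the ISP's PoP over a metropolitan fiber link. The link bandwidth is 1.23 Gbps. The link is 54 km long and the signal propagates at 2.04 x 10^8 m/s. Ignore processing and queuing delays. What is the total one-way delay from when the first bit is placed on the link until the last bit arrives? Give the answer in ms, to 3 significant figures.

0.278 ms

Transmission delay = L/R = 16000 / 1230000000 = 0.0130081 ms.
Propagation delay = d/s = 54000 m / 204000000 m/s = 0.264706 ms.
Total = 0.278 ms.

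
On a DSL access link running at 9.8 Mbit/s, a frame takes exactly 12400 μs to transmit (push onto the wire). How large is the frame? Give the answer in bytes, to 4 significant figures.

15190 bytes

L = R × t_tx = 9800000 b/s × 0.0124 s = 121520 bits.
In bytes: 121520 / 8 = 15190 bytes.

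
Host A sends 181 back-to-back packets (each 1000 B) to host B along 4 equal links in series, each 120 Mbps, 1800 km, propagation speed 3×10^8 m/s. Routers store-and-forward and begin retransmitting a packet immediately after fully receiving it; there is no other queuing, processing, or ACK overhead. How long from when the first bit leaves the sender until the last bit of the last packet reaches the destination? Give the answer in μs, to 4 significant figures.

36270 μs

Per-hop transmission t_tx = L/R = 8000/120000000 = 66.6667 μs.
Per-hop propagation t_prop = 1800000/300000000 = 6000 μs.
Pipeline fill: first packet needs 4·t_tx to clear all hops; remaining 180 packets each add one t_tx.
Total = (4+181-1)·t_tx + 4·t_prop = 184·66.6667 + 4·6000 = 36270 μs.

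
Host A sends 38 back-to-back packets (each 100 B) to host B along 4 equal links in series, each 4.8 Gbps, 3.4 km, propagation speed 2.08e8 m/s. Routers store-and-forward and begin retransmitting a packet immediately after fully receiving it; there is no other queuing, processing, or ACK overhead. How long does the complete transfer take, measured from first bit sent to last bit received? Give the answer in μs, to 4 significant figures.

72.22 μs

Per-hop transmission t_tx = L/R = 800/4800000000 = 0.166667 μs.
Per-hop propagation t_prop = 3400/208000000 = 16.3462 μs.
Pipeline fill: first packet needs 4·t_tx to clear all hops; remaining 37 packets each add one t_tx.
Total = (4+38-1)·t_tx + 4·t_prop = 41·0.166667 + 4·16.3462 = 72.22 μs.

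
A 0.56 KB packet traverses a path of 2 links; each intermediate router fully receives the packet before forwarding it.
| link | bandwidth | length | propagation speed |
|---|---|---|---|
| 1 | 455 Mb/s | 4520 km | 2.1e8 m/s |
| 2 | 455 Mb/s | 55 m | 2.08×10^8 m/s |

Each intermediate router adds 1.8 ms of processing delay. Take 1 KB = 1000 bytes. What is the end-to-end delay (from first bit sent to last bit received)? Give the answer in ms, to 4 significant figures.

L = 4480 bits.
Transmission delay per hop = L/R = 4480/455000000 = 0.00984615 ms; 2 hops → 0.0196923 ms.
Propagation delays (d/s per hop): 21.5238, 0.000264423 ms; sum = 21.5241 ms.
Processing at 1 router(s): 1 × 1.8 ms = 1.8 ms.
End-to-end = 23.34 ms.

23.34 ms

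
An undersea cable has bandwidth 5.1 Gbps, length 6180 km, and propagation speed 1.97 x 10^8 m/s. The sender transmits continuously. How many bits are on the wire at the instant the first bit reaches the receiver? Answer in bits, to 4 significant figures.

160000000 bits

Propagation delay = 6180000 / 197000000 = 0.0313706 s.
BDP = R × t_prop = 5100000000 × 0.0313706 = 159990000 bits.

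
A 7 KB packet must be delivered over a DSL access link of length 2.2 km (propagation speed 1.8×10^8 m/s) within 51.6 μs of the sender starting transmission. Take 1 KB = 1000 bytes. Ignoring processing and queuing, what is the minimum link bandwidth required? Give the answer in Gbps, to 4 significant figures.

L = 56000 bits.
Propagation delay = 2200 / 180000000 = 12.2222 μs.
Transmission budget = 51.6 − 12.2222 = 39.3778 μs.
R ≥ L / t_tx = 56000 bits / 3.93778e-05 s = 1.422 Gbps.

1.422 Gbps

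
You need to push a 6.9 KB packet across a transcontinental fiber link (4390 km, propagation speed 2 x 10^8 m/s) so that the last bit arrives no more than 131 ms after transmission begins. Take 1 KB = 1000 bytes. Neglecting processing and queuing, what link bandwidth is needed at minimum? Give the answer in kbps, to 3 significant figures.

L = 55200 bits.
Propagation delay = 4390000 / 200000000 = 21.95 ms.
Transmission budget = 131 − 21.95 = 109.05 ms.
R ≥ L / t_tx = 55200 bits / 0.10905 s = 506 kbps.

506 kbps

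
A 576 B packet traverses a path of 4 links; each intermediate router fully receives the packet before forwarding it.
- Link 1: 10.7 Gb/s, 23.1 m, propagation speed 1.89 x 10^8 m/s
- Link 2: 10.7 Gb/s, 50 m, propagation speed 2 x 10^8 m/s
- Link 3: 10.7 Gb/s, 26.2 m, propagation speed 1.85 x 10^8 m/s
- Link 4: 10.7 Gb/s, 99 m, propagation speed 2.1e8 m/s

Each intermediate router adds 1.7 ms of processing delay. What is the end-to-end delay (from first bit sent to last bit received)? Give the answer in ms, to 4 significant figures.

L = 576 × 8 = 4608 bits.
Transmission delay per hop = L/R = 4608/10700000000 = 0.000430654 ms; 4 hops → 0.00172262 ms.
Propagation delays (d/s per hop): 0.000122222, 0.00025, 0.000141622, 0.000471429 ms; sum = 0.000985272 ms.
Processing at 3 router(s): 3 × 1.7 ms = 5.1 ms.
End-to-end = 5.103 ms.

5.103 ms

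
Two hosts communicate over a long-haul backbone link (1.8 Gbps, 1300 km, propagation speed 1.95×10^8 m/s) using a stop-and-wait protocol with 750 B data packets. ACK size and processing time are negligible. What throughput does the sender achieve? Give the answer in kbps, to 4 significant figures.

t_tx = L/R = 6000/1800000000 = 3.33333e-06 s.
t_prop = 1300000/195000000 = 0.00666667 s; RTT = 0.0133333 s.
Cycle = t_tx + RTT = 0.0133367 s.
Throughput = L / cycle = 6000 / 0.0133367 = 449.9 kbps.

449.9 kbps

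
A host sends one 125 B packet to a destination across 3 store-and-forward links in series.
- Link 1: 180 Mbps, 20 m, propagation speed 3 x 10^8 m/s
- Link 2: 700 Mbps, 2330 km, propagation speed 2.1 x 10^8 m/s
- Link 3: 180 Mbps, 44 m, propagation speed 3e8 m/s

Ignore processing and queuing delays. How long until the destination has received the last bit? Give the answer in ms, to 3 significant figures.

11.1 ms

L = 125 × 8 = 1000 bits.
Transmission delays (L/R per hop): 0.00555556, 0.00142857, 0.00555556 ms; sum = 0.0125397 ms.
Propagation delays (d/s per hop): 6.66667e-05, 11.0952, 0.000146667 ms; sum = 11.0955 ms.
End-to-end = 11.1 ms.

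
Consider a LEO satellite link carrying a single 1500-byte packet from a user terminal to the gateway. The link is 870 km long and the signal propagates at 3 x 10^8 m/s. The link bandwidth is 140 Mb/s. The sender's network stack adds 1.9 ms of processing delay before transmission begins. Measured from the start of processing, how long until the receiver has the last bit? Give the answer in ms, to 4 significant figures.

4.886 ms

L = 1500 × 8 = 12000 bits.
Transmission delay = L/R = 12000 / 140000000 = 0.0857143 ms.
Propagation delay = d/s = 870000 m / 300000000 m/s = 2.9 ms.
Plus processing delay 1.9 ms = 1.9 ms.
Total = 4.886 ms.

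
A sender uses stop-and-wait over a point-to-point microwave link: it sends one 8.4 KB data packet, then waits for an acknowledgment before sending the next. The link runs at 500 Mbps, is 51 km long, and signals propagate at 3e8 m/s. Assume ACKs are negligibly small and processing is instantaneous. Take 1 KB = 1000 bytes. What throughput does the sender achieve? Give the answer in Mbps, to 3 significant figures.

t_tx = L/R = 67200/500000000 = 0.0001344 s.
t_prop = 51000/300000000 = 0.00017 s; RTT = 0.00034 s.
Cycle = t_tx + RTT = 0.0004744 s.
Throughput = L / cycle = 67200 / 0.0004744 = 142 Mbps.

142 Mbps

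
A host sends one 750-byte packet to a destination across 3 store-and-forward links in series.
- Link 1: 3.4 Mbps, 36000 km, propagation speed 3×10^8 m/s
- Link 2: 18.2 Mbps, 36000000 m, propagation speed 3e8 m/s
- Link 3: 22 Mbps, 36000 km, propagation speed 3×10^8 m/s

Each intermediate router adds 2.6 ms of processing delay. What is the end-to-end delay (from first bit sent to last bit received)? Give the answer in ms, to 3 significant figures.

368 ms

L = 750 × 8 = 6000 bits.
Transmission delays (L/R per hop): 1.76471, 0.32967, 0.272727 ms; sum = 2.3671 ms.
Propagation delays (d/s per hop): 120, 120, 120 ms; sum = 360 ms.
Processing at 2 router(s): 2 × 2.6 ms = 5.2 ms.
End-to-end = 368 ms.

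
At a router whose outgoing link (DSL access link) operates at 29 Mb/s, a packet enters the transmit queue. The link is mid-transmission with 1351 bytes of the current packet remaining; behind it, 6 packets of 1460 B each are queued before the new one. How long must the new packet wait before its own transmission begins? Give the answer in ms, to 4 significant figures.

2.789 ms

Each queued packet: L/R = 11680/29000000 = 0.402759 ms.
6 queued → 2.41655 ms.
Plus remaining 10808 bits of current packet: 0.37269 ms.
Queuing delay = 2.789 ms.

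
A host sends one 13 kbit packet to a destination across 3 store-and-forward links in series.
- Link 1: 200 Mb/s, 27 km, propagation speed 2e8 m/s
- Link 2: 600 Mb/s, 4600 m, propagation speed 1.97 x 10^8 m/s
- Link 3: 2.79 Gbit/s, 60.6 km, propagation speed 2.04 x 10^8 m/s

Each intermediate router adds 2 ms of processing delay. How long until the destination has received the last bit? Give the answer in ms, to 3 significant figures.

L = 13000 bits.
Transmission delays (L/R per hop): 0.065, 0.0216667, 0.0046595 ms; sum = 0.0913262 ms.
Propagation delays (d/s per hop): 0.135, 0.0233503, 0.297059 ms; sum = 0.455409 ms.
Processing at 2 router(s): 2 × 2 ms = 4 ms.
End-to-end = 4.55 ms.

4.55 ms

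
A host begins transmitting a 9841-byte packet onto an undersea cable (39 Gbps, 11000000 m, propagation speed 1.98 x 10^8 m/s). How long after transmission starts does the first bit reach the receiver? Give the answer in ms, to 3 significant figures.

55.6 ms

First bit experiences only propagation delay: d/s = 11000000/198000000 = 55.6 ms.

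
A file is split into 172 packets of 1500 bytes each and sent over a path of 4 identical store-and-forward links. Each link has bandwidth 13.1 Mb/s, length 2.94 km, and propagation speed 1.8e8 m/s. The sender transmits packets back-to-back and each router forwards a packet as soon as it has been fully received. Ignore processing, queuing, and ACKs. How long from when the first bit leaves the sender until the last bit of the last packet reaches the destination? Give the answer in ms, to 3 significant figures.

160 ms

Per-hop transmission t_tx = L/R = 12000/13100000 = 0.916031 ms.
Per-hop propagation t_prop = 2940/180000000 = 0.0163333 ms.
Pipeline fill: first packet needs 4·t_tx to clear all hops; remaining 171 packets each add one t_tx.
Total = (4+172-1)·t_tx + 4·t_prop = 175·0.916031 + 4·0.0163333 = 160 ms.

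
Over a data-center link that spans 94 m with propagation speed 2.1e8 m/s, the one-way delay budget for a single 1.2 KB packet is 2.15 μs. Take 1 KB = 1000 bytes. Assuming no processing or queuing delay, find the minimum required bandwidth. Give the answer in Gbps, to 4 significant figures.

L = 9600 bits.
Propagation delay = 94 / 210000000 = 0.447619 μs.
Transmission budget = 2.15 − 0.447619 = 1.70238 μs.
R ≥ L / t_tx = 9600 bits / 1.70238e-06 s = 5.639 Gbps.

5.639 Gbps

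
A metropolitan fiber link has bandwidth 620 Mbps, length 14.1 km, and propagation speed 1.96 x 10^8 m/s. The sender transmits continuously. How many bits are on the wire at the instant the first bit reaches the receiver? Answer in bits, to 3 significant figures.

44600 bits

Propagation delay = 14100 / 196000000 = 7.19388e-05 s.
BDP = R × t_prop = 620000000 × 7.19388e-05 = 44602 bits.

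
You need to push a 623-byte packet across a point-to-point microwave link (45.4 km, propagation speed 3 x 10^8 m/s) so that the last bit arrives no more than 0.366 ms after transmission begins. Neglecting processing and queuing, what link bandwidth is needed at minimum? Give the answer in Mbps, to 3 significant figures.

L = 4984 bits.
Propagation delay = 45400 / 300000000 = 0.151333 ms.
Transmission budget = 0.366 − 0.151333 = 0.214667 ms.
R ≥ L / t_tx = 4984 bits / 0.000214667 s = 23.2 Mbps.

23.2 Mbps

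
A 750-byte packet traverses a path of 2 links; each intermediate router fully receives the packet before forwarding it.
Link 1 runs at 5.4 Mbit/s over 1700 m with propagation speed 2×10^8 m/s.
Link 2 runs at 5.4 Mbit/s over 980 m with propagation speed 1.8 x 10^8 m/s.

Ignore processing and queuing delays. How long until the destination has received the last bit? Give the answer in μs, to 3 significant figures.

L = 750 × 8 = 6000 bits.
Transmission delay per hop = L/R = 6000/5400000 = 1111.11 μs; 2 hops → 2222.22 μs.
Propagation delays (d/s per hop): 8.5, 5.44444 μs; sum = 13.9444 μs.
End-to-end = 2240 μs.

2240 μs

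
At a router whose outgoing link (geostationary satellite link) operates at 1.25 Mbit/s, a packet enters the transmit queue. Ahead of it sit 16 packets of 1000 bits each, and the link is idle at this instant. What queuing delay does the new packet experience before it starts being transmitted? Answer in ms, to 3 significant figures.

12.8 ms

Each queued packet: L/R = 1000/1250000 = 0.8 ms.
16 queued → 12.8 ms.
Queuing delay = 12.8 ms.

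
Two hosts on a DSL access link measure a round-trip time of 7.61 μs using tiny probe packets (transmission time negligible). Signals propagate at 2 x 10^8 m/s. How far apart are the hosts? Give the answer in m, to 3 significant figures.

761 m

One-way propagation = RTT/2 = 3.805 μs.
d = s × t = 200000000 × 3.805e-06 = 761 m.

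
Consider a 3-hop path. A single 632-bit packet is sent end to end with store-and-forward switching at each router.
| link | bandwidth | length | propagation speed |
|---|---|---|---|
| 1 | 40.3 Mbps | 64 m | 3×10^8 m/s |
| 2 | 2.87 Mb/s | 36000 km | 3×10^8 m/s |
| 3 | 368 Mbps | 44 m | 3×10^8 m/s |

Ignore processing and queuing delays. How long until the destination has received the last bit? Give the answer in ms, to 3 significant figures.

120 ms

Transmission delays (L/R per hop): 0.0156824, 0.220209, 0.00171739 ms; sum = 0.237609 ms.
Propagation delays (d/s per hop): 0.000213333, 120, 0.000146667 ms; sum = 120 ms.
End-to-end = 120 ms.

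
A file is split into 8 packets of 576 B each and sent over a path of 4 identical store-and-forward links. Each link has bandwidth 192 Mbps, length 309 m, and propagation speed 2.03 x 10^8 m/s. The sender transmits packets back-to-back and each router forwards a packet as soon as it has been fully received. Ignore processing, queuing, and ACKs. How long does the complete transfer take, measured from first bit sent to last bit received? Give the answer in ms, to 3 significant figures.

0.270 ms

Per-hop transmission t_tx = L/R = 4608/192000000 = 0.024 ms.
Per-hop propagation t_prop = 309/2.03e+08 = 0.00152217 ms.
Pipeline fill: first packet needs 4·t_tx to clear all hops; remaining 7 packets each add one t_tx.
Total = (4+8-1)·t_tx + 4·t_prop = 11·0.024 + 4·0.00152217 = 0.270 ms.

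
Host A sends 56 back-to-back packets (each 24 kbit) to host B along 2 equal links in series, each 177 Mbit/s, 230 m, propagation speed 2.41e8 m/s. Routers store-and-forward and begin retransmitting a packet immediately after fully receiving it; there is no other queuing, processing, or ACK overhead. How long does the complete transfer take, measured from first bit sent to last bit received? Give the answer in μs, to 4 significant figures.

7731 μs

Per-hop transmission t_tx = L/R = 24000/177000000 = 135.593 μs.
Per-hop propagation t_prop = 230/241000000 = 0.954357 μs.
Pipeline fill: first packet needs 2·t_tx to clear all hops; remaining 55 packets each add one t_tx.
Total = (2+56-1)·t_tx + 2·t_prop = 57·135.593 + 2·0.954357 = 7731 μs.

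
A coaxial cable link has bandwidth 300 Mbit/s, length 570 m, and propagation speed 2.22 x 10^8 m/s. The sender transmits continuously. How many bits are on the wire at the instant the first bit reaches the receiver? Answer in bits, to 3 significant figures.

770 bits

Propagation delay = 570 / 2.22e+08 = 2.56757e-06 s.
BDP = R × t_prop = 300000000 × 2.56757e-06 = 770.27 bits.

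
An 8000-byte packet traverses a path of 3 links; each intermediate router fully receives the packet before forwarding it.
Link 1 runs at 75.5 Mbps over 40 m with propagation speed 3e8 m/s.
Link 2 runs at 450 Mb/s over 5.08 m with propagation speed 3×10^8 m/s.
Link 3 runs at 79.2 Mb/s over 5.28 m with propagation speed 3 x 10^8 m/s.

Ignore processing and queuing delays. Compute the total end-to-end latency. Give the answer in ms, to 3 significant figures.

1.80 ms

L = 8000 × 8 = 64000 bits.
Transmission delays (L/R per hop): 0.847682, 0.142222, 0.808081 ms; sum = 1.79799 ms.
Propagation delays (d/s per hop): 0.000133333, 1.69333e-05, 1.76e-05 ms; sum = 0.000167867 ms.
End-to-end = 1.80 ms.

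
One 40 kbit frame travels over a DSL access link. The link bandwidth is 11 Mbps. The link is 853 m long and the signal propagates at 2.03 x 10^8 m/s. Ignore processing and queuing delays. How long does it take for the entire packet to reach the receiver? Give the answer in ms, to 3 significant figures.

L = 40000 bits.
Transmission delay = L/R = 40000 / 11000000 = 3.63636 ms.
Propagation delay = d/s = 853 m / 2.03e+08 m/s = 0.00420197 ms.
Total = 3.64 ms.

3.64 ms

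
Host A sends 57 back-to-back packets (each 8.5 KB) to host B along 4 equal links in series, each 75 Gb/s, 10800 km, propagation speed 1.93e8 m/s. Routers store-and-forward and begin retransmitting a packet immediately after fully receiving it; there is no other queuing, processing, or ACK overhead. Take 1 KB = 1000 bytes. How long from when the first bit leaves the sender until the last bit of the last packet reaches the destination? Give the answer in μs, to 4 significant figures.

Per-hop transmission t_tx = L/R = 68000/75000000000 = 0.906667 μs.
Per-hop propagation t_prop = 10800000/193000000 = 55958.5 μs.
Pipeline fill: first packet needs 4·t_tx to clear all hops; remaining 56 packets each add one t_tx.
Total = (4+57-1)·t_tx + 4·t_prop = 60·0.906667 + 4·55958.5 = 223900 μs.

223900 μs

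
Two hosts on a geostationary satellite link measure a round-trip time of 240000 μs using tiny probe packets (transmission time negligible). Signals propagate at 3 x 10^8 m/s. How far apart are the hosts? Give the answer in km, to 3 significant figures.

36000 km

One-way propagation = RTT/2 = 120000 μs.
d = s × t = 300000000 × 0.12 = 36000 km.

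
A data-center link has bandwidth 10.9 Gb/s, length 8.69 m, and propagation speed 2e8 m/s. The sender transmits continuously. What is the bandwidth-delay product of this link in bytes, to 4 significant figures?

Propagation delay = 8.69 / 200000000 = 4.345e-08 s.
BDP = R × t_prop = 10900000000 × 4.345e-08 = 473.605 bits.
In bytes: 473.605/8 = 59.20 bytes.

59.20 bytes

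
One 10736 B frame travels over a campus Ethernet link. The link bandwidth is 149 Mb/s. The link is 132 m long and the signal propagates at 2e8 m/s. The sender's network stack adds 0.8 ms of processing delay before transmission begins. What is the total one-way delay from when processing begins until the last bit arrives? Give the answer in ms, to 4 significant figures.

L = 10736 × 8 = 85888 bits.
Transmission delay = L/R = 85888 / 149000000 = 0.57643 ms.
Propagation delay = d/s = 132 m / 200000000 m/s = 0.00066 ms.
Plus processing delay 0.8 ms = 0.8 ms.
Total = 1.377 ms.

1.377 ms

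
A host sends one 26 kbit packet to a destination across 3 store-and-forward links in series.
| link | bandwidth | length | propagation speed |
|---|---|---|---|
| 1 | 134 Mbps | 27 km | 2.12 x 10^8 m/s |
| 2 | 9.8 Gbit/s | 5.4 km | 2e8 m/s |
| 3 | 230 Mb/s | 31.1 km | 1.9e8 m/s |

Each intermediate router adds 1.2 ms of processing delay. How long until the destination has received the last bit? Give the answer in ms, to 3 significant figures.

L = 26000 bits.
Transmission delays (L/R per hop): 0.19403, 0.00265306, 0.113043 ms; sum = 0.309726 ms.
Propagation delays (d/s per hop): 0.127358, 0.027, 0.163684 ms; sum = 0.318043 ms.
Processing at 2 router(s): 2 × 1.2 ms = 2.4 ms.
End-to-end = 3.03 ms.

3.03 ms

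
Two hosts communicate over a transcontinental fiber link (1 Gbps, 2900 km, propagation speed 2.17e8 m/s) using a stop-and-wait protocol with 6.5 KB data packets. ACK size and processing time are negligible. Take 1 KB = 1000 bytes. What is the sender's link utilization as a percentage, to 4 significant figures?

t_tx = L/R = 52000/1000000000 = 5.2e-05 s.
t_prop = 2900000/217000000 = 0.0133641 s; RTT = 0.0267281 s.
Cycle = t_tx + RTT = 0.0267801 s.
Utilization = t_tx / cycle = 5.2e-05/0.0267801 = 0.1942 %.

0.1942 %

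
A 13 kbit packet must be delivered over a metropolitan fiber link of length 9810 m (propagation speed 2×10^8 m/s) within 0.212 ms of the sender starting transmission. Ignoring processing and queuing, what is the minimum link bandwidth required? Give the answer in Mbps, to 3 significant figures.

Propagation delay = 9810 / 200000000 = 0.04905 ms.
Transmission budget = 0.212 − 0.04905 = 0.16295 ms.
R ≥ L / t_tx = 13000 bits / 0.00016295 s = 79.8 Mbps.

79.8 Mbps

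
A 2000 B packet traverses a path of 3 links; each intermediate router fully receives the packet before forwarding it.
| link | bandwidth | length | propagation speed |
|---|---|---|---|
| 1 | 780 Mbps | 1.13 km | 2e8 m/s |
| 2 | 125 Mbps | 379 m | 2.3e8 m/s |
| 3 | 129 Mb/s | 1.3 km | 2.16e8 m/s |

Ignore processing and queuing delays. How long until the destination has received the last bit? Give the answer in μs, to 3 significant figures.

L = 2000 × 8 = 16000 bits.
Transmission delays (L/R per hop): 20.5128, 128, 124.031 μs; sum = 272.544 μs.
Propagation delays (d/s per hop): 5.65, 1.64783, 6.01852 μs; sum = 13.3163 μs.
End-to-end = 286 μs.

286 μs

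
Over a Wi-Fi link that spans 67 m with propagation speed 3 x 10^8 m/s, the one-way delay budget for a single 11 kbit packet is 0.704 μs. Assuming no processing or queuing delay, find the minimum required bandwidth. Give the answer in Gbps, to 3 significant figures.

Propagation delay = 67 / 300000000 = 0.223333 μs.
Transmission budget = 0.704 − 0.223333 = 0.480667 μs.
R ≥ L / t_tx = 11000 bits / 4.80667e-07 s = 22.9 Gbps.

22.9 Gbps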